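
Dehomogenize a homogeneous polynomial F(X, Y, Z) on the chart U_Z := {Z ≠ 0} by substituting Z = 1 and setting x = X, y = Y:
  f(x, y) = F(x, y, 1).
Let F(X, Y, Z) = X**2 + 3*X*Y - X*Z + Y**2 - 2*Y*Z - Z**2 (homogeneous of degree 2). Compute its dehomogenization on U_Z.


f(x, y) = x**2 + 3*x*y - x + y**2 - 2*y - 1

On U_Z we set Z = 1. Each monomial c·X^i·Y^j·Z^k in F becomes c·x^i·y^j·1^k = c·x^i·y^j.
Substituting Z = 1: F(X, Y, 1) = x**2 + 3*x*y - x + y**2 - 2*y - 1.
Note: deg(f) ≤ deg(F) = 2; strict inequality happens when F is divisible by Z (lost terms).


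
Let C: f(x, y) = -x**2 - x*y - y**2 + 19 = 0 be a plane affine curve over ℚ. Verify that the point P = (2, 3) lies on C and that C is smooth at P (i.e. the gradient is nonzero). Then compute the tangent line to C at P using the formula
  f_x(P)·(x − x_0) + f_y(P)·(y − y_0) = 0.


Tangent line at P: -7*x - 8*y + 38 = 0.

Step 1: f(2, 3) = 0, so P lies on C.
Step 2: partial derivatives
  f_x(x, y) = -2*x - y, f_y(x, y) = -x - 2*y.
  f_x(P) = -7, f_y(P) = -8 (gradient nonzero, so P is smooth).
Step 3: tangent line at P: -7·(x − 2) + -8·(y − 3) = 0.
Expanding: -7*x - 8*y + 38 = 0.


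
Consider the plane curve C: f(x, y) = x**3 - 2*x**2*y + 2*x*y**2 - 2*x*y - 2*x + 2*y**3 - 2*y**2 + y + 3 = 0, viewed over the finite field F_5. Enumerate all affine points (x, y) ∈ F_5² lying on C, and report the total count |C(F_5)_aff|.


Affine F_5-points: {(2, 1), (3, 2), (3, 3), (4, 3)}; count = 4.

For each of the 25 pairs (x, y) ∈ F_5², evaluate f(x, y) mod 5. Record the zeros.
  x = 0: [0↦3, 1↦4, 2↦3, 3↦2, 4↦3]  zeros at y ∈ ∅
  x = 1: [0↦2, 1↦1, 2↦2, 3↦2, 4↦3]  zeros at y ∈ ∅
  x = 2: [0↦2, 1↦0, 2↦4, 3↦1, 4↦3]  zeros at y ∈ {1}
  x = 3: [0↦4, 1↦2, 2↦0, 3↦0, 4↦4]  zeros at y ∈ {2, 3}
  x = 4: [0↦4, 1↦3, 2↦1, 3↦0, 4↦2]  zeros at y ∈ {3}
Collecting zeros: affine points = {(2, 1), (3, 2), (3, 3), (4, 3)}.
Total count |C(F_5)_aff| = 4.


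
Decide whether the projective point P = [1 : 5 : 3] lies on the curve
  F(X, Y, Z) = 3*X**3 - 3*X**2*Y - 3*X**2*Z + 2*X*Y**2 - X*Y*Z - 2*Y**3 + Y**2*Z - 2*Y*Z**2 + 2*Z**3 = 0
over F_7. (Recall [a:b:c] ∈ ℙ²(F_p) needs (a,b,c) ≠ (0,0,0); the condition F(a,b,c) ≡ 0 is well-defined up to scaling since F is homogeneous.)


F(1,5,3) ≡ 6 (mod 7); P is NOT on the curve.

Evaluate F(1, 5, 3) term-by-term (mod 7).
  3*X**3 ↦ 3·1·1·1 = 3
  -3*X**2*Y ↦ -3·1·5·1 = -15
  -3*X**2*Z ↦ -3·1·1·3 = -9
  2*X*Y**2 ↦ 2·1·25·1 = 50
  -X*Y*Z ↦ -1·1·5·3 = -15
  -2*Y**3 ↦ -2·1·125·1 = -250
  Y**2*Z ↦ 1·1·25·3 = 75
  -2*Y*Z**2 ↦ -2·1·5·9 = -90
  2*Z**3 ↦ 2·1·1·27 = 54
Sum: F(1, 5, 3) = (3) + (-15) + (-9) + (50) + (-15) + (-250) + (75) + (-90) + (54) = -197.
Reducing mod 7: -197 ≡ 6 (mod 7).
Since F(a, b, c) ≡ 6 ≠ 0 (mod 7), P does NOT lie on the curve.


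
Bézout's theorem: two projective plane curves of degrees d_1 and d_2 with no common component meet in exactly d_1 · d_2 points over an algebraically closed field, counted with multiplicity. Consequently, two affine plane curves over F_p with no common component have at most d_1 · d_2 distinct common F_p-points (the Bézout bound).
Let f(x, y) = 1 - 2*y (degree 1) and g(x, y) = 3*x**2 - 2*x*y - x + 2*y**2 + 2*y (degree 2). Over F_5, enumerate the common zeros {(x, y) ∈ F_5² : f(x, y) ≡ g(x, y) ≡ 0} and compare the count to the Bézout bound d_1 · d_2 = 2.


Common zeros: {(1, 3), (3, 3)}; count = 2; Bézout bound = 2.

deg(f) = 1, deg(g) = 2, so Bézout bound = 2.
Scan x ∈ F_5. For each x, list the y ∈ F_5 with f(x, y) ≡ 0 and those with g(x, y) ≡ 0 (mod 5); the common zeros in that column are the intersection.
  x = 0: f ≡ 0 at y ∈ {3}; g ≡ 0 at y ∈ {0, 4}; common: ∅.
  x = 1: f ≡ 0 at y ∈ {3}; g ≡ 0 at y ∈ {2, 3}; common: {3}.
  x = 2: f ≡ 0 at y ∈ {3}; g ≡ 0 at y ∈ {0, 1}; common: ∅.
  x = 3: f ≡ 0 at y ∈ {3}; g ≡ 0 at y ∈ {3, 4}; common: {3}.
  x = 4: f ≡ 0 at y ∈ {3}; g ≡ 0 at y ∈ {1, 2}; common: ∅.
Collecting: common zeros = {(1, 3), (3, 3)}, so the count is 2.
Comparison with the Bézout bound: 2 ≤ 2 = deg(f)·deg(g), as expected for curves with no common component (the bound is attained).


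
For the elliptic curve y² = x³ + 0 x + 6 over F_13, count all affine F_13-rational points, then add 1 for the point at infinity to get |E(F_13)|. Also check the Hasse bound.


Affine points = {(2, 1), (2, 12), (5, 1), (5, 12), (6, 1), (6, 12)}; affine count = 6; |E(F_13)| = 7.

Discriminant check: Δ ∝ 4a³ + 27b² = 4·0³ + 27·6² = 4·0 + 27·36 ≡ 10 (mod 13). Nonzero ⇒ E is nonsingular.
For each x ∈ F_13, compute rhs = x³ + 0·x + 6 mod 13, then count y ∈ F_13 with y² ≡ rhs.
  x = 0: rhs = 6, matching y values: none (0 points).
  x = 1: rhs = 7, matching y values: none (0 points).
  x = 2: rhs = 1, matching y values: 1, 12 (2 points).
  x = 3: rhs = 7, matching y values: none (0 points).
  x = 4: rhs = 5, matching y values: none (0 points).
  x = 5: rhs = 1, matching y values: 1, 12 (2 points).
  x = 6: rhs = 1, matching y values: 1, 12 (2 points).
  x = 7: rhs = 11, matching y values: none (0 points).
  x = 8: rhs = 11, matching y values: none (0 points).
  x = 9: rhs = 7, matching y values: none (0 points).
  x = 10: rhs = 5, matching y values: none (0 points).
  x = 11: rhs = 11, matching y values: none (0 points).
  x = 12: rhs = 5, matching y values: none (0 points).
Total affine count: 6.
Full point count |E(F_13)| = 6 + 1 = 7.
Hasse bound: |7 − (13+1)| = |-7| = 7 ≤ 2√13 ≈ 7.2111 ✓.


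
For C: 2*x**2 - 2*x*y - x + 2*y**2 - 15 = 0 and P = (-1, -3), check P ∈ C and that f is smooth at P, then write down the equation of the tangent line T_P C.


Tangent line at P: x - 10*y - 29 = 0.

Step 1: f(-1, -3) = 0, so P lies on C.
Step 2: partial derivatives
  f_x(x, y) = 4*x - 2*y - 1, f_y(x, y) = -2*x + 4*y.
  f_x(P) = 1, f_y(P) = -10 (gradient nonzero, so P is smooth).
Step 3: tangent line at P: 1·(x − -1) + -10·(y − -3) = 0.
Expanding: x - 10*y - 29 = 0.


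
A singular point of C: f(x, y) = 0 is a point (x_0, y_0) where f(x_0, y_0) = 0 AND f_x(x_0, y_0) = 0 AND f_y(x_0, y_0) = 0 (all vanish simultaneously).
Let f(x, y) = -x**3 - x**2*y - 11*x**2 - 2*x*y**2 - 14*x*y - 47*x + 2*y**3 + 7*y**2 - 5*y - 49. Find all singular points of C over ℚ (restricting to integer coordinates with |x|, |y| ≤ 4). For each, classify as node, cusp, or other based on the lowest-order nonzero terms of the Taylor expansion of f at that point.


Singular points: {(-3, -2)}; classification: cusp.

Compute partial derivatives:
  f_x = -3*x**2 - 2*x*y - 22*x - 2*y**2 - 14*y - 47.
  f_y = -x**2 - 4*x*y - 14*x + 6*y**2 + 14*y - 5.
Scan x_0 ∈ {−4, ..., 4}. For each x_0, f_y(x_0, y) is a polynomial in y; find its integer roots y ∈ {−4, ..., 4}, then test f_x and f at those candidates.
  x = -4: f_y(-4, y) = 6*y**2 + 30*y + 35; no integer root y with |y| ≤ 4.
  x = -3: f_y(-3, y) = 6*y**2 + 26*y + 28; vanishes at y ∈ {-2}. (-3, -2): f_x = 0, f = 0 — SINGULAR.
  x = -2: f_y(-2, y) = 6*y**2 + 22*y + 19; no integer root y with |y| ≤ 4.
  x = -1: f_y(-1, y) = 6*y**2 + 18*y + 8; no integer root y with |y| ≤ 4.
  x = 0: f_y(0, y) = 6*y**2 + 14*y - 5; no integer root y with |y| ≤ 4.
  x = 1: f_y(1, y) = 6*y**2 + 10*y - 20; no integer root y with |y| ≤ 4.
  x = 2: f_y(2, y) = 6*y**2 + 6*y - 37; no integer root y with |y| ≤ 4.
  x = 3: f_y(3, y) = 6*y**2 + 2*y - 56; no integer root y with |y| ≤ 4.
  x = 4: f_y(4, y) = 6*y**2 - 2*y - 77; no integer root y with |y| ≤ 4.
Only singular point on the grid: (-3, -2).
Classify: substitute x = -3 + u, y = -2 + v and expand: f = -u**3 - u**2*v - 2*u*v**2 + 2*v**3 + v**2.
No constant or linear terms (consistent with a singular point). Quadratic part: v**2. Cubic part: -u**3 - u**2*v - 2*u*v**2 + 2*v**3.
The quadratic part v**2 is a perfect square, so there is a single (double) tangent line v = 0, i.e. y = -2. Restricting the cubic part to that line (v = 0) leaves -u**3 ≠ 0, so f is not divisible by v and the branch is v² ≈ u**3 to lowest order — this is a cusp.
Classification: cusp.


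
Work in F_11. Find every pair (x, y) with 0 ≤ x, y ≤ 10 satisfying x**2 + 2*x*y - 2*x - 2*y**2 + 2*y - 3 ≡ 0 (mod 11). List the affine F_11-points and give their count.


Affine F_11-points: {(2, 4), (2, 10), (3, 0), (3, 4), (5, 1), (5, 5), (6, 1), (6, 6), (9, 5), (10, 0)}; count = 10.

For each of the 121 pairs (x, y) ∈ F_11², evaluate f(x, y) mod 11. Record the zeros.
  x = 0: [0↦8, 1↦8, 2↦4, 3↦7, 4↦6, 5↦1, 6↦3, 7↦1, 8↦6, 9↦7, 10↦4]  zeros at y ∈ ∅
  x = 1: [0↦7, 1↦9, 2↦7, 3↦1, 4↦2, 5↦10, 6↦3, 7↦3, 8↦10, 9↦2, 10↦1]  zeros at y ∈ ∅
  x = 2: [0↦8, 1↦1, 2↦1, 3↦8, 4↦0, 5↦10, 6↦5, 7↦7, 8↦5, 9↦10, 10↦0]  zeros at y ∈ {4, 10}
  x = 3: [0↦0, 1↦6, 2↦8, 3↦6, 4↦0, 5↦1, 6↦9, 7↦2, 8↦2, 9↦9, 10↦1]  zeros at y ∈ {0, 4}
  x = 4: [0↦5, 1↦2, 2↦6, 3↦6, 4↦2, 5↦5, 6↦4, 7↦10, 8↦1, 9↦10, 10↦4]  zeros at y ∈ ∅
  x = 5: [0↦1, 1↦0, 2↦6, 3↦8, 4↦6, 5↦0, 6↦1, 7↦9, 8↦2, 9↦2, 10↦9]  zeros at y ∈ {1, 5}
  x = 6: [0↦10, 1↦0, 2↦8, 3↦1, 4↦1, 5↦8, 6↦0, 7↦10, 8↦5, 9↦7, 10↦5]  zeros at y ∈ {1, 6}
  x = 7: [0↦10, 1↦2, 2↦1, 3↦7, 4↦9, 5↦7, 6↦1, 7↦2, 8↦10, 9↦3, 10↦3]  zeros at y ∈ ∅
  x = 8: [0↦1, 1↦6, 2↦7, 3↦4, 4↦8, 5↦8, 6↦4, 7↦7, 8↦6, 9↦1, 10↦3]  zeros at y ∈ ∅
  x = 9: [0↦5, 1↦1, 2↦4, 3↦3, 4↦9, 5↦0, 6↦9, 7↦3, 8↦4, 9↦1, 10↦5]  zeros at y ∈ {5}
  x = 10: [0↦0, 1↦9, 2↦3, 3↦4, 4↦1, 5↦5, 6↦5, 7↦1, 8↦4, 9↦3, 10↦9]  zeros at y ∈ {0}
Collecting zeros: affine points = {(2, 4), (2, 10), (3, 0), (3, 4), (5, 1), (5, 5), (6, 1), (6, 6), (9, 5), (10, 0)}.
Total count |C(F_11)_aff| = 10.


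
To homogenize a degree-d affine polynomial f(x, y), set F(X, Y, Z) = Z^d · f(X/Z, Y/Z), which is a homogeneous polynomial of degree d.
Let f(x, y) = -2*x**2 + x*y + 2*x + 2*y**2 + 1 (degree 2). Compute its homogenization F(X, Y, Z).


F(X, Y, Z) = -2*X**2 + X*Y + 2*X*Z + 2*Y**2 + Z**2

deg(f) = 2.
Substitute x = X/Z, y = Y/Z into f, then multiply by Z^2.
  monomial -2·x^2·y^0 ↦ -2·X^2·Y^0·Z^0.
  monomial 1·x^1·y^1 ↦ 1·X^1·Y^1·Z^0.
  monomial 2·x^1·y^0 ↦ 2·X^1·Y^0·Z^1.
  monomial 2·x^0·y^2 ↦ 2·X^0·Y^2·Z^0.
  monomial 1·x^0·y^0 ↦ 1·X^0·Y^0·Z^2.
Collecting: F(X, Y, Z) = -2*X**2 + X*Y + 2*X*Z + 2*Y**2 + Z**2.


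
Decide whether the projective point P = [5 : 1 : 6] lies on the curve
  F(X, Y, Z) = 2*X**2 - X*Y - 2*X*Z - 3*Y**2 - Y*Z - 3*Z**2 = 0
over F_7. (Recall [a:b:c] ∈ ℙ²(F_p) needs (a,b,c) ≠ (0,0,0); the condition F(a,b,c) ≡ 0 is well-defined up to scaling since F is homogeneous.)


F(5,1,6) ≡ 1 (mod 7); P is NOT on the curve.

Evaluate F(5, 1, 6) term-by-term (mod 7).
  2*X**2 ↦ 2·25·1·1 = 50
  -X*Y ↦ -1·5·1·1 = -5
  -2*X*Z ↦ -2·5·1·6 = -60
  -3*Y**2 ↦ -3·1·1·1 = -3
  -Y*Z ↦ -1·1·1·6 = -6
  -3*Z**2 ↦ -3·1·1·36 = -108
Sum: F(5, 1, 6) = (50) + (-5) + (-60) + (-3) + (-6) + (-108) = -132.
Reducing mod 7: -132 ≡ 1 (mod 7).
Since F(a, b, c) ≡ 1 ≠ 0 (mod 7), P does NOT lie on the curve.


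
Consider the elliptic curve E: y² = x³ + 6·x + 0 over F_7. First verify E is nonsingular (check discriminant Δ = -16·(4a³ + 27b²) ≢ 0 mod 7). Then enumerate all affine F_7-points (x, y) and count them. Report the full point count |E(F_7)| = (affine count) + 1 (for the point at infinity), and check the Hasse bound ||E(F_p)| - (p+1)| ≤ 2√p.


Affine points = {(0, 0), (1, 0), (4, 2), (4, 5), (5, 1), (5, 6), (6, 0)}; affine count = 7; |E(F_7)| = 8.

Discriminant check: Δ ∝ 4a³ + 27b² = 4·6³ + 27·0² = 4·216 + 27·0 ≡ 3 (mod 7). Nonzero ⇒ E is nonsingular.
For each x ∈ F_7, compute rhs = x³ + 6·x + 0 mod 7, then count y ∈ F_7 with y² ≡ rhs.
  x = 0: rhs = 0, matching y values: 0 (1 points).
  x = 1: rhs = 0, matching y values: 0 (1 points).
  x = 2: rhs = 6, matching y values: none (0 points).
  x = 3: rhs = 3, matching y values: none (0 points).
  x = 4: rhs = 4, matching y values: 2, 5 (2 points).
  x = 5: rhs = 1, matching y values: 1, 6 (2 points).
  x = 6: rhs = 0, matching y values: 0 (1 points).
Total affine count: 7.
Full point count |E(F_7)| = 7 + 1 = 8.
Hasse bound: |8 − (7+1)| = |0| = 0 ≤ 2√7 ≈ 5.2915 ✓.


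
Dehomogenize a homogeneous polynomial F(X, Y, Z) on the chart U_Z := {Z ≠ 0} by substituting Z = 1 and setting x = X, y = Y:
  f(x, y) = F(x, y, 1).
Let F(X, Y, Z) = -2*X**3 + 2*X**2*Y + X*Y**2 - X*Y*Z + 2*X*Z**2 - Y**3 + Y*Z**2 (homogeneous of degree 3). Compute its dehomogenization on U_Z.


f(x, y) = -2*x**3 + 2*x**2*y + x*y**2 - x*y + 2*x - y**3 + y

On U_Z we set Z = 1. Each monomial c·X^i·Y^j·Z^k in F becomes c·x^i·y^j·1^k = c·x^i·y^j.
Substituting Z = 1: F(X, Y, 1) = -2*x**3 + 2*x**2*y + x*y**2 - x*y + 2*x - y**3 + y.
Note: deg(f) ≤ deg(F) = 3; strict inequality happens when F is divisible by Z (lost terms).


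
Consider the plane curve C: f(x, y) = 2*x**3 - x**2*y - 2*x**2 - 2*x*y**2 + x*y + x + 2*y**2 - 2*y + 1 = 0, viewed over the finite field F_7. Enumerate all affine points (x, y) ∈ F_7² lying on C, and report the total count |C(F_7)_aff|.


Affine F_7-points: {(1, 1), (3, 1), (3, 4), (4, 2), (4, 5)}; count = 5.

For each of the 49 pairs (x, y) ∈ F_7², evaluate f(x, y) mod 7. Record the zeros.
  x = 0: [0↦1, 1↦1, 2↦5, 3↦6, 4↦4, 5↦6, 6↦5]  zeros at y ∈ ∅
  x = 1: [0↦2, 1↦0, 2↦5, 3↦3, 4↦1, 5↦6, 6↦4]  zeros at y ∈ {1}
  x = 2: [0↦4, 1↦5, 2↦2, 3↦2, 4↦5, 5↦4, 6↦6]  zeros at y ∈ ∅
  x = 3: [0↦5, 1↦0, 2↦1, 3↦1, 4↦0, 5↦5, 6↦2]  zeros at y ∈ {1, 4}
  x = 4: [0↦3, 1↦4, 2↦0, 3↦5, 4↦5, 5↦0, 6↦4]  zeros at y ∈ {2, 5}
  x = 5: [0↦3, 1↦1, 2↦4, 3↦5, 4↦4, 5↦1, 6↦3]  zeros at y ∈ ∅
  x = 6: [0↦3, 1↦3, 2↦4, 3↦6, 4↦2, 5↦6, 6↦4]  zeros at y ∈ ∅
Collecting zeros: affine points = {(1, 1), (3, 1), (3, 4), (4, 2), (4, 5)}.
Total count |C(F_7)_aff| = 5.


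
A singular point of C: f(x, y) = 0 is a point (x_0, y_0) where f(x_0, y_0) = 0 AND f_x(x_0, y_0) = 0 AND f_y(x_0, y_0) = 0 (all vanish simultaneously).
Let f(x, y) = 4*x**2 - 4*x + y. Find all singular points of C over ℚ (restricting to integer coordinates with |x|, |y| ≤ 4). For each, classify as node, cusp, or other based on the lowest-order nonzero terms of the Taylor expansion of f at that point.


No singular points in the scanned grid; C is smooth there.

Compute partial derivatives:
  f_x = 8*x - 4.
  f_y = 1.
f_y = 1 is a nonzero constant, so f_y never vanishes: no point (x, y) can satisfy f = f_x = f_y = 0. In particular no (x, y) ∈ {−4, ..., 4}² is singular; the curve is smooth.


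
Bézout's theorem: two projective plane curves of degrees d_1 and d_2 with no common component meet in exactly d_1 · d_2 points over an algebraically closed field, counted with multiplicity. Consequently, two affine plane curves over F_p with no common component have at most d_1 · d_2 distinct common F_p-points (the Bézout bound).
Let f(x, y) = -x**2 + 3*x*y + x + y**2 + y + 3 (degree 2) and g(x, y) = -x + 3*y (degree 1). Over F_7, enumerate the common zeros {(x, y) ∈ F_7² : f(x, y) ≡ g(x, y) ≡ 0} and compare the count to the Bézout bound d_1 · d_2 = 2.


Common zeros: {(4, 6), (5, 4)}; count = 2; Bézout bound = 2.

deg(f) = 2, deg(g) = 1, so Bézout bound = 2.
Scan x ∈ F_7. For each x, list the y ∈ F_7 with f(x, y) ≡ 0 and those with g(x, y) ≡ 0 (mod 7); the common zeros in that column are the intersection.
  x = 0: f ≡ 0 at y ∈ ∅; g ≡ 0 at y ∈ {0}; common: ∅.
  x = 1: f ≡ 0 at y ∈ {4, 6}; g ≡ 0 at y ∈ {5}; common: ∅.
  x = 2: f ≡ 0 at y ∈ ∅; g ≡ 0 at y ∈ {3}; common: ∅.
  x = 3: f ≡ 0 at y ∈ {2}; g ≡ 0 at y ∈ {1}; common: ∅.
  x = 4: f ≡ 0 at y ∈ {2, 6}; g ≡ 0 at y ∈ {6}; common: {6}.
  x = 5: f ≡ 0 at y ∈ {1, 4}; g ≡ 0 at y ∈ {4}; common: {4}.
  x = 6: f ≡ 0 at y ∈ {1}; g ≡ 0 at y ∈ {2}; common: ∅.
Collecting: common zeros = {(4, 6), (5, 4)}, so the count is 2.
Comparison with the Bézout bound: 2 ≤ 2 = deg(f)·deg(g), as expected for curves with no common component (the bound is attained).


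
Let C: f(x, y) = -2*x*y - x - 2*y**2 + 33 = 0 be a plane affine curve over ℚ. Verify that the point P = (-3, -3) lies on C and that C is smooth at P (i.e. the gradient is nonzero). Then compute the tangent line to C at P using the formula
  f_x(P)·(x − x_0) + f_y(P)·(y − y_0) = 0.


Tangent line at P: 5*x + 18*y + 69 = 0.

Step 1: f(-3, -3) = 0, so P lies on C.
Step 2: partial derivatives
  f_x(x, y) = -2*y - 1, f_y(x, y) = -2*x - 4*y.
  f_x(P) = 5, f_y(P) = 18 (gradient nonzero, so P is smooth).
Step 3: tangent line at P: 5·(x − -3) + 18·(y − -3) = 0.
Expanding: 5*x + 18*y + 69 = 0.


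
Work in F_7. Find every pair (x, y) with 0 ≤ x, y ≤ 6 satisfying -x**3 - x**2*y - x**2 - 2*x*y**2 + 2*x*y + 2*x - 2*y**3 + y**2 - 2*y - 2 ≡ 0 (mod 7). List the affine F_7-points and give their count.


Affine F_7-points: {(1, 6), (2, 2)}; count = 2.

For each of the 49 pairs (x, y) ∈ F_7², evaluate f(x, y) mod 7. Record the zeros.
  x = 0: [0↦5, 1↦2, 2↦3, 3↦3, 4↦4, 5↦1, 6↦3]  zeros at y ∈ ∅
  x = 1: [0↦5, 1↦1, 2↦4, 3↦2, 4↦4, 5↦5, 6↦0]  zeros at y ∈ {6}
  x = 2: [0↦4, 1↦4, 2↦0, 3↦1, 4↦2, 5↦5, 6↦5]  zeros at y ∈ {2}
  x = 3: [0↦3, 1↦5, 2↦6, 3↦1, 4↦6, 5↦2, 6↦5]  zeros at y ∈ ∅
  x = 4: [0↦3, 1↦5, 2↦2, 3↦3, 4↦3, 5↦4, 6↦1]  zeros at y ∈ ∅
  x = 5: [0↦5, 1↦5, 2↦3, 3↦1, 4↦1, 5↦5, 6↦1]  zeros at y ∈ ∅
  x = 6: [0↦3, 1↦6, 2↦3, 3↦3, 4↦1, 5↦6, 6↦6]  zeros at y ∈ ∅
Collecting zeros: affine points = {(1, 6), (2, 2)}.
Total count |C(F_7)_aff| = 2.


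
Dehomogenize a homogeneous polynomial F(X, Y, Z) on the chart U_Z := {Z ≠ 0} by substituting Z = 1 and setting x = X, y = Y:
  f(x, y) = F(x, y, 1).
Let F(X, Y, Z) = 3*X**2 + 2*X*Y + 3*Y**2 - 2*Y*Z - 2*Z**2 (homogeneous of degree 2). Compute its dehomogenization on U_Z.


f(x, y) = 3*x**2 + 2*x*y + 3*y**2 - 2*y - 2

On U_Z we set Z = 1. Each monomial c·X^i·Y^j·Z^k in F becomes c·x^i·y^j·1^k = c·x^i·y^j.
Substituting Z = 1: F(X, Y, 1) = 3*x**2 + 2*x*y + 3*y**2 - 2*y - 2.
Note: deg(f) ≤ deg(F) = 2; strict inequality happens when F is divisible by Z (lost terms).


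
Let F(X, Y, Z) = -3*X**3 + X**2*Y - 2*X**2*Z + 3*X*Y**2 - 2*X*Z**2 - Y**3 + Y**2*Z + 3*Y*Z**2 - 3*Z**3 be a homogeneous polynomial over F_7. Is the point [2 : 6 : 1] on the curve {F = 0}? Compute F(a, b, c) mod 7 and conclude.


F(2,6,1) ≡ 4 (mod 7); P is NOT on the curve.

Evaluate F(2, 6, 1) term-by-term (mod 7).
  -3*X**3 ↦ -3·8·1·1 = -24
  X**2*Y ↦ 1·4·6·1 = 24
  -2*X**2*Z ↦ -2·4·1·1 = -8
  3*X*Y**2 ↦ 3·2·36·1 = 216
  -2*X*Z**2 ↦ -2·2·1·1 = -4
  -Y**3 ↦ -1·1·216·1 = -216
  Y**2*Z ↦ 1·1·36·1 = 36
  3*Y*Z**2 ↦ 3·1·6·1 = 18
  -3*Z**3 ↦ -3·1·1·1 = -3
Sum: F(2, 6, 1) = (-24) + (24) + (-8) + (216) + (-4) + (-216) + (36) + (18) + (-3) = 39.
Reducing mod 7: 39 ≡ 4 (mod 7).
Since F(a, b, c) ≡ 4 ≠ 0 (mod 7), P does NOT lie on the curve.


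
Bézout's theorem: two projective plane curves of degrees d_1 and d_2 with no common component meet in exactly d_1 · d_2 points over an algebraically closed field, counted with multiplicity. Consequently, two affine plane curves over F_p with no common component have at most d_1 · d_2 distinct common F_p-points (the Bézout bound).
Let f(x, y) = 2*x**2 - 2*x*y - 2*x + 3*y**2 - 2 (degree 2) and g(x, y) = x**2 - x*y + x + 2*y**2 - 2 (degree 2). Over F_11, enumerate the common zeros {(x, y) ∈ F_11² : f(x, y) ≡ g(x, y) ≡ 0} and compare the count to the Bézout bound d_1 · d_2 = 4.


Common zeros: {(2, 7)}; count = 1; Bézout bound = 4.

deg(f) = 2, deg(g) = 2, so Bézout bound = 4.
Scan x ∈ F_11. For each x, list the y ∈ F_11 with f(x, y) ≡ 0 and those with g(x, y) ≡ 0 (mod 11); the common zeros in that column are the intersection.
  x = 0: f ≡ 0 at y ∈ ∅; g ≡ 0 at y ∈ {1, 10}; common: ∅.
  x = 1: f ≡ 0 at y ∈ ∅; g ≡ 0 at y ∈ {0, 6}; common: ∅.
  x = 2: f ≡ 0 at y ∈ {7, 9}; g ≡ 0 at y ∈ {5, 7}; common: {7}.
  x = 3: f ≡ 0 at y ∈ {5, 8}; g ≡ 0 at y ∈ ∅; common: ∅.
  x = 4: f ≡ 0 at y ∈ {0, 10}; g ≡ 0 at y ∈ {6, 7}; common: ∅.
  x = 5: f ≡ 0 at y ∈ ∅; g ≡ 0 at y ∈ ∅; common: ∅.
  x = 6: f ≡ 0 at y ∈ {7, 8}; g ≡ 0 at y ∈ ∅; common: ∅.
  x = 7: f ≡ 0 at y ∈ {2, 10}; g ≡ 0 at y ∈ ∅; common: ∅.
  x = 8: f ≡ 0 at y ∈ {0, 9}; g ≡ 0 at y ∈ ∅; common: ∅.
  x = 9: f ≡ 0 at y ∈ ∅; g ≡ 0 at y ∈ {0, 10}; common: ∅.
  x = 10: f ≡ 0 at y ∈ ∅; g ≡ 0 at y ∈ ∅; common: ∅.
Collecting: common zeros = {(2, 7)}, so the count is 1.
Comparison with the Bézout bound: 1 ≤ 4 = deg(f)·deg(g), as expected for curves with no common component (the affine F_11-count falls short of the bound because intersections may lie at infinity, over extension fields, or carry multiplicity).


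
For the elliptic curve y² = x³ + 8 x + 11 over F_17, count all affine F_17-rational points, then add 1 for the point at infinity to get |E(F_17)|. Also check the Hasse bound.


Affine points = {(2, 1), (2, 16), (7, 6), (7, 11), (8, 3), (8, 14), (9, 8), (9, 9), (11, 6), (11, 11), (12, 4), (12, 13), (13, 0), (15, 2), (15, 15), (16, 6), (16, 11)}; affine count = 17; |E(F_17)| = 18.

Discriminant check: Δ ∝ 4a³ + 27b² = 4·8³ + 27·11² = 4·512 + 27·121 ≡ 11 (mod 17). Nonzero ⇒ E is nonsingular.
For each x ∈ F_17, compute rhs = x³ + 8·x + 11 mod 17, then count y ∈ F_17 with y² ≡ rhs.
  x = 0: rhs = 11, matching y values: none (0 points).
  x = 1: rhs = 3, matching y values: none (0 points).
  x = 2: rhs = 1, matching y values: 1, 16 (2 points).
  x = 3: rhs = 11, matching y values: none (0 points).
  x = 4: rhs = 5, matching y values: none (0 points).
  x = 5: rhs = 6, matching y values: none (0 points).
  x = 6: rhs = 3, matching y values: none (0 points).
  x = 7: rhs = 2, matching y values: 6, 11 (2 points).
  x = 8: rhs = 9, matching y values: 3, 14 (2 points).
  x = 9: rhs = 13, matching y values: 8, 9 (2 points).
  x = 10: rhs = 3, matching y values: none (0 points).
  x = 11: rhs = 2, matching y values: 6, 11 (2 points).
  x = 12: rhs = 16, matching y values: 4, 13 (2 points).
  x = 13: rhs = 0, matching y values: 0 (1 points).
  x = 14: rhs = 11, matching y values: none (0 points).
  x = 15: rhs = 4, matching y values: 2, 15 (2 points).
  x = 16: rhs = 2, matching y values: 6, 11 (2 points).
Total affine count: 17.
Full point count |E(F_17)| = 17 + 1 = 18.
Hasse bound: |18 − (17+1)| = |0| = 0 ≤ 2√17 ≈ 8.2462 ✓.


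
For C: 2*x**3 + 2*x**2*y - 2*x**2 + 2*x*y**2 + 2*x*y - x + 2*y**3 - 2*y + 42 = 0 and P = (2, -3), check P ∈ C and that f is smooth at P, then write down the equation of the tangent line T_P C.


Tangent line at P: 3*x + 40*y + 114 = 0.

Step 1: f(2, -3) = 0, so P lies on C.
Step 2: partial derivatives
  f_x(x, y) = 6*x**2 + 4*x*y - 4*x + 2*y**2 + 2*y - 1, f_y(x, y) = 2*x**2 + 4*x*y + 2*x + 6*y**2 - 2.
  f_x(P) = 3, f_y(P) = 40 (gradient nonzero, so P is smooth).
Step 3: tangent line at P: 3·(x − 2) + 40·(y − -3) = 0.
Expanding: 3*x + 40*y + 114 = 0.


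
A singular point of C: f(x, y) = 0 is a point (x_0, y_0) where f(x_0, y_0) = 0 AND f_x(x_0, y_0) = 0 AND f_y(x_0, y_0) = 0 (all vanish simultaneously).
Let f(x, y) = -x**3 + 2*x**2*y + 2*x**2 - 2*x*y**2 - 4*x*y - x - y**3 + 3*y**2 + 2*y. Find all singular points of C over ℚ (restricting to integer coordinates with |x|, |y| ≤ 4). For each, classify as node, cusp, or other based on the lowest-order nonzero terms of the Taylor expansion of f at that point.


Singular points: {(1, 0)}; classification: node.

Compute partial derivatives:
  f_x = -3*x**2 + 4*x*y + 4*x - 2*y**2 - 4*y - 1.
  f_y = 2*x**2 - 4*x*y - 4*x - 3*y**2 + 6*y + 2.
Scan x_0 ∈ {−4, ..., 4}. For each x_0, f_y(x_0, y) is a polynomial in y; find its integer roots y ∈ {−4, ..., 4}, then test f_x and f at those candidates.
  x = -4: f_y(-4, y) = -3*y**2 + 22*y + 50; no integer root y with |y| ≤ 4.
  x = -3: f_y(-3, y) = -3*y**2 + 18*y + 32; no integer root y with |y| ≤ 4.
  x = -2: f_y(-2, y) = -3*y**2 + 14*y + 18; no integer root y with |y| ≤ 4.
  x = -1: f_y(-1, y) = -3*y**2 + 10*y + 8; vanishes at y ∈ {4}. (-1, 4): f_x = -72 ≠ 0.
  x = 0: f_y(0, y) = -3*y**2 + 6*y + 2; no integer root y with |y| ≤ 4.
  x = 1: f_y(1, y) = -3*y**2 + 2*y; vanishes at y ∈ {0}. (1, 0): f_x = 0, f = 0 — SINGULAR.
  x = 2: f_y(2, y) = -3*y**2 - 2*y + 2; no integer root y with |y| ≤ 4.
  x = 3: f_y(3, y) = -3*y**2 - 6*y + 8; no integer root y with |y| ≤ 4.
  x = 4: f_y(4, y) = -3*y**2 - 10*y + 18; no integer root y with |y| ≤ 4.
Only singular point on the grid: (1, 0).
Classify: substitute x = 1 + u, y = 0 + v and expand: f = -u**3 + 2*u**2*v - u**2 - 2*u*v**2 - v**3 + v**2.
No constant or linear terms (consistent with a singular point). Quadratic part: -u**2 + v**2. Cubic part: -u**3 + 2*u**2*v - 2*u*v**2 - v**3.
The quadratic part v**2 - u**2 = (v − u)(v + u) splits into two distinct linear factors, so there are two distinct tangent lines y − 0 = ±(x − 1) — this is a node (ordinary double point).
Classification: node.


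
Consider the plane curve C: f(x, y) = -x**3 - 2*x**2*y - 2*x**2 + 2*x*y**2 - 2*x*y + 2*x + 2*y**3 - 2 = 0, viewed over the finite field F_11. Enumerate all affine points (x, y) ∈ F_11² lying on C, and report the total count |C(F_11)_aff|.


Affine F_11-points: {(0, 1), (2, 10), (4, 10), (5, 2), (5, 5), (5, 10), (7, 0), (7, 6), (7, 9), (9, 3), (10, 7), (10, 8)}; count = 12.

For each of the 121 pairs (x, y) ∈ F_11², evaluate f(x, y) mod 11. Record the zeros.
  x = 0: [0↦9, 1↦0, 2↦3, 3↦8, 4↦5, 5↦6, 6↦1, 7↦2, 8↦10, 9↦4, 10↦7]  zeros at y ∈ {1}
  x = 1: [0↦8, 1↦8, 2↦2, 3↦2, 4↦9, 5↦2, 6↦4, 7↦5, 8↦6, 9↦8, 10↦1]  zeros at y ∈ ∅
  x = 2: [0↦8, 1↦2, 2↦5, 3↦7, 4↦9, 5↦1, 6↦6, 7↦3, 8↦4, 9↦10, 10↦0]  zeros at y ∈ {10}
  x = 3: [0↦3, 1↦9, 2↦6, 3↦6, 4↦10, 5↦8, 6↦1, 7↦1, 8↦9, 9↦4, 10↦9]  zeros at y ∈ ∅
  x = 4: [0↦9, 1↦1, 2↦10, 3↦4, 4↦6, 5↦6, 6↦5, 7↦4, 8↦4, 9↦6, 10↦0]  zeros at y ∈ {10}
  x = 5: [0↦9, 1↦5, 2↦0, 3↦6, 4↦2, 5↦0, 6↦1, 7↦6, 8↦5, 9↦10, 10↦0]  zeros at y ∈ {2, 5, 10}
  x = 6: [0↦8, 1↦4, 2↦3, 3↦6, 4↦3, 5↦6, 6↦5, 7↦1, 8↦6, 9↦10, 10↦3]  zeros at y ∈ ∅
  x = 7: [0↦0, 1↦3, 2↦2, 3↦9, 4↦3, 5↦7, 6↦0, 7↦5, 8↦1, 9↦0, 10↦3]  zeros at y ∈ {0, 6, 9}
  x = 8: [0↦1, 1↦7, 2↦2, 3↦9, 4↦7, 5↦8, 6↦2, 7↦1, 8↦6, 9↦7, 10↦5]  zeros at y ∈ ∅
  x = 9: [0↦5, 1↦10, 2↦8, 3↦0, 4↦9, 5↦3, 6↦5, 7↦5, 8↦4, 9↦3, 10↦3]  zeros at y ∈ {3}
  x = 10: [0↦6, 1↦6, 2↦3, 3↦9, 4↦3, 5↦8, 6↦3, 7↦0, 8↦0, 9↦4, 10↦2]  zeros at y ∈ {7, 8}
Collecting zeros: affine points = {(0, 1), (2, 10), (4, 10), (5, 2), (5, 5), (5, 10), (7, 0), (7, 6), (7, 9), (9, 3), (10, 7), (10, 8)}.
Total count |C(F_11)_aff| = 12.


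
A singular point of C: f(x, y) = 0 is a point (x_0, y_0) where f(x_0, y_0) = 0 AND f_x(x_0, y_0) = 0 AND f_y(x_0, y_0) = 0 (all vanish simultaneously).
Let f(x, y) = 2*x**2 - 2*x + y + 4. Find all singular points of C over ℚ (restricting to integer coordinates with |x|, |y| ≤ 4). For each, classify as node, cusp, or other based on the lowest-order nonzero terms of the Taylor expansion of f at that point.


No singular points in the scanned grid; C is smooth there.

Compute partial derivatives:
  f_x = 4*x - 2.
  f_y = 1.
f_y = 1 is a nonzero constant, so f_y never vanishes: no point (x, y) can satisfy f = f_x = f_y = 0. In particular no (x, y) ∈ {−4, ..., 4}² is singular; the curve is smooth.


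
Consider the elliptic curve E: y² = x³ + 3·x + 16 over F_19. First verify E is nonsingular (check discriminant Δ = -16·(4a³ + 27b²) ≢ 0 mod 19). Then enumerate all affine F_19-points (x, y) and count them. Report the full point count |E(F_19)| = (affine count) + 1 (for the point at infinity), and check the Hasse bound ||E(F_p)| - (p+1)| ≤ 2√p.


Affine points = {(0, 4), (0, 15), (1, 1), (1, 18), (2, 7), (2, 12), (4, 4), (4, 15), (5, 2), (5, 17), (7, 0), (8, 1), (8, 18), (10, 1), (10, 18), (14, 3), (14, 16), (15, 4), (15, 15)}; affine count = 19; |E(F_19)| = 20.

Discriminant check: Δ ∝ 4a³ + 27b² = 4·3³ + 27·16² = 4·27 + 27·256 ≡ 9 (mod 19). Nonzero ⇒ E is nonsingular.
For each x ∈ F_19, compute rhs = x³ + 3·x + 16 mod 19, then count y ∈ F_19 with y² ≡ rhs.
  x = 0: rhs = 16, matching y values: 4, 15 (2 points).
  x = 1: rhs = 1, matching y values: 1, 18 (2 points).
  x = 2: rhs = 11, matching y values: 7, 12 (2 points).
  x = 3: rhs = 14, matching y values: none (0 points).
  x = 4: rhs = 16, matching y values: 4, 15 (2 points).
  x = 5: rhs = 4, matching y values: 2, 17 (2 points).
  x = 6: rhs = 3, matching y values: none (0 points).
  x = 7: rhs = 0, matching y values: 0 (1 points).
  x = 8: rhs = 1, matching y values: 1, 18 (2 points).
  x = 9: rhs = 12, matching y values: none (0 points).
  x = 10: rhs = 1, matching y values: 1, 18 (2 points).
  x = 11: rhs = 12, matching y values: none (0 points).
  x = 12: rhs = 13, matching y values: none (0 points).
  x = 13: rhs = 10, matching y values: none (0 points).
  x = 14: rhs = 9, matching y values: 3, 16 (2 points).
  x = 15: rhs = 16, matching y values: 4, 15 (2 points).
  x = 16: rhs = 18, matching y values: none (0 points).
  x = 17: rhs = 2, matching y values: none (0 points).
  x = 18: rhs = 12, matching y values: none (0 points).
Total affine count: 19.
Full point count |E(F_19)| = 19 + 1 = 20.
Hasse bound: |20 − (19+1)| = |0| = 0 ≤ 2√19 ≈ 8.7178 ✓.


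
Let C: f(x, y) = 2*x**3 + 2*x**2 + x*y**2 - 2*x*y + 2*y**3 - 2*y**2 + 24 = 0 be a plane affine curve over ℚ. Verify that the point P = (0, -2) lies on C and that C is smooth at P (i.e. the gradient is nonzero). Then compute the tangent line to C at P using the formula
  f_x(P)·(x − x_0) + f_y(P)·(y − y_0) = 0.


Tangent line at P: 8*x + 32*y + 64 = 0.

Step 1: f(0, -2) = 0, so P lies on C.
Step 2: partial derivatives
  f_x(x, y) = 6*x**2 + 4*x + y**2 - 2*y, f_y(x, y) = 2*x*y - 2*x + 6*y**2 - 4*y.
  f_x(P) = 8, f_y(P) = 32 (gradient nonzero, so P is smooth).
Step 3: tangent line at P: 8·(x − 0) + 32·(y − -2) = 0.
Expanding: 8*x + 32*y + 64 = 0.


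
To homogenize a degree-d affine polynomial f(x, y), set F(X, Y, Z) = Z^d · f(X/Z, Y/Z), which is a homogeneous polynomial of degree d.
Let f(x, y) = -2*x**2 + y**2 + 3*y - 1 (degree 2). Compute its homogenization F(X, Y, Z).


F(X, Y, Z) = -2*X**2 + Y**2 + 3*Y*Z - Z**2

deg(f) = 2.
Substitute x = X/Z, y = Y/Z into f, then multiply by Z^2.
  monomial -2·x^2·y^0 ↦ -2·X^2·Y^0·Z^0.
  monomial 1·x^0·y^2 ↦ 1·X^0·Y^2·Z^0.
  monomial 3·x^0·y^1 ↦ 3·X^0·Y^1·Z^1.
  monomial -1·x^0·y^0 ↦ -1·X^0·Y^0·Z^2.
Collecting: F(X, Y, Z) = -2*X**2 + Y**2 + 3*Y*Z - Z**2.


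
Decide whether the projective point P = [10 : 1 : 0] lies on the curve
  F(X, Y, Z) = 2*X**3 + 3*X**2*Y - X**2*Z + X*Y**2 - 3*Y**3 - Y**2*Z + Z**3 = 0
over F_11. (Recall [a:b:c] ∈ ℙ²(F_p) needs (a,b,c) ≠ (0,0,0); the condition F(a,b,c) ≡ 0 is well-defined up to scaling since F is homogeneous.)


F(10,1,0) ≡ 8 (mod 11); P is NOT on the curve.

Evaluate F(10, 1, 0) term-by-term (mod 11).
  2*X**3 ↦ 2·1000·1·1 = 2000
  3*X**2*Y ↦ 3·100·1·1 = 300
  -X**2*Z ↦ -1·100·1·0 = 0
  X*Y**2 ↦ 1·10·1·1 = 10
  -3*Y**3 ↦ -3·1·1·1 = -3
  -Y**2*Z ↦ -1·1·1·0 = 0
  Z**3 ↦ 1·1·1·0 = 0
Sum: F(10, 1, 0) = (2000) + (300) + (0) + (10) + (-3) + (0) + (0) = 2307.
Reducing mod 11: 2307 ≡ 8 (mod 11).
Since F(a, b, c) ≡ 8 ≠ 0 (mod 11), P does NOT lie on the curve.


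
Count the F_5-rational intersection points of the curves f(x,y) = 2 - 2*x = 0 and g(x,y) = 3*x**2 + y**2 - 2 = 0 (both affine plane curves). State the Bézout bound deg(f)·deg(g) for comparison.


Common zeros: {(1, 2), (1, 3)}; count = 2; Bézout bound = 2.

deg(f) = 1, deg(g) = 2, so Bézout bound = 2.
Scan x ∈ F_5. For each x, list the y ∈ F_5 with f(x, y) ≡ 0 and those with g(x, y) ≡ 0 (mod 5); the common zeros in that column are the intersection.
  x = 0: f ≡ 0 at y ∈ ∅; g ≡ 0 at y ∈ ∅; common: ∅.
  x = 1: f ≡ 0 at y ∈ {0, 1, 2, 3, 4}; g ≡ 0 at y ∈ {2, 3}; common: {2, 3}.
  x = 2: f ≡ 0 at y ∈ ∅; g ≡ 0 at y ∈ {0}; common: ∅.
  x = 3: f ≡ 0 at y ∈ ∅; g ≡ 0 at y ∈ {0}; common: ∅.
  x = 4: f ≡ 0 at y ∈ ∅; g ≡ 0 at y ∈ {2, 3}; common: ∅.
Collecting: common zeros = {(1, 2), (1, 3)}, so the count is 2.
Comparison with the Bézout bound: 2 ≤ 2 = deg(f)·deg(g), as expected for curves with no common component (the bound is attained).


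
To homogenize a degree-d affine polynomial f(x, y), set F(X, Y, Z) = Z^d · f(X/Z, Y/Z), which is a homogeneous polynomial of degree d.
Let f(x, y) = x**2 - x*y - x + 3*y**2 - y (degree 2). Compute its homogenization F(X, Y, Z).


F(X, Y, Z) = X**2 - X*Y - X*Z + 3*Y**2 - Y*Z

deg(f) = 2.
Substitute x = X/Z, y = Y/Z into f, then multiply by Z^2.
  monomial 1·x^2·y^0 ↦ 1·X^2·Y^0·Z^0.
  monomial -1·x^1·y^1 ↦ -1·X^1·Y^1·Z^0.
  monomial -1·x^1·y^0 ↦ -1·X^1·Y^0·Z^1.
  monomial 3·x^0·y^2 ↦ 3·X^0·Y^2·Z^0.
  monomial -1·x^0·y^1 ↦ -1·X^0·Y^1·Z^1.
Collecting: F(X, Y, Z) = X**2 - X*Y - X*Z + 3*Y**2 - Y*Z.


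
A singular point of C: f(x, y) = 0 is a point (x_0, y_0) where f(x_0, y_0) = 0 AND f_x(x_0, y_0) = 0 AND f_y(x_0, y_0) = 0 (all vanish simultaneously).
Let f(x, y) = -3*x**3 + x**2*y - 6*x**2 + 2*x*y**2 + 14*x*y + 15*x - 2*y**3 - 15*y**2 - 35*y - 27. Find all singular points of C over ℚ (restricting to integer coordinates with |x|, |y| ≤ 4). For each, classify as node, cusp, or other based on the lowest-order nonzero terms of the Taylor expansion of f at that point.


Singular points: {(-1, -3)}; classification: cusp.

Compute partial derivatives:
  f_x = -9*x**2 + 2*x*y - 12*x + 2*y**2 + 14*y + 15.
  f_y = x**2 + 4*x*y + 14*x - 6*y**2 - 30*y - 35.
Scan x_0 ∈ {−4, ..., 4}. For each x_0, f_y(x_0, y) is a polynomial in y; find its integer roots y ∈ {−4, ..., 4}, then test f_x and f at those candidates.
  x = -4: f_y(-4, y) = -6*y**2 - 46*y - 75; no integer root y with |y| ≤ 4.
  x = -3: f_y(-3, y) = -6*y**2 - 42*y - 68; no integer root y with |y| ≤ 4.
  x = -2: f_y(-2, y) = -6*y**2 - 38*y - 59; no integer root y with |y| ≤ 4.
  x = -1: f_y(-1, y) = -6*y**2 - 34*y - 48; vanishes at y ∈ {-3}. (-1, -3): f_x = 0, f = 0 — SINGULAR.
  x = 0: f_y(0, y) = -6*y**2 - 30*y - 35; no integer root y with |y| ≤ 4.
  x = 1: f_y(1, y) = -6*y**2 - 26*y - 20; vanishes at y ∈ {-1}. (1, -1): f_x = -20 ≠ 0.
  x = 2: f_y(2, y) = -6*y**2 - 22*y - 3; no integer root y with |y| ≤ 4.
  x = 3: f_y(3, y) = -6*y**2 - 18*y + 16; no integer root y with |y| ≤ 4.
  x = 4: f_y(4, y) = -6*y**2 - 14*y + 37; no integer root y with |y| ≤ 4.
Only singular point on the grid: (-1, -3).
Classify: substitute x = -1 + u, y = -3 + v and expand: f = -3*u**3 + u**2*v + 2*u*v**2 - 2*v**3 + v**2.
No constant or linear terms (consistent with a singular point). Quadratic part: v**2. Cubic part: -3*u**3 + u**2*v + 2*u*v**2 - 2*v**3.
The quadratic part v**2 is a perfect square, so there is a single (double) tangent line v = 0, i.e. y = -3. Restricting the cubic part to that line (v = 0) leaves -3*u**3 ≠ 0, so f is not divisible by v and the branch is v² ≈ 3*u**3 to lowest order — this is a cusp.
Classification: cusp.


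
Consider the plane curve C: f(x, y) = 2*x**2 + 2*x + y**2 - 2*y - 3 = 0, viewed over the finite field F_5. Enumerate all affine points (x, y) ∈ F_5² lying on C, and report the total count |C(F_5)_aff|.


Affine F_5-points: {(0, 3), (0, 4), (1, 1), (3, 1), (4, 3), (4, 4)}; count = 6.

For each of the 25 pairs (x, y) ∈ F_5², evaluate f(x, y) mod 5. Record the zeros.
  x = 0: [0↦2, 1↦1, 2↦2, 3↦0, 4↦0]  zeros at y ∈ {3, 4}
  x = 1: [0↦1, 1↦0, 2↦1, 3↦4, 4↦4]  zeros at y ∈ {1}
  x = 2: [0↦4, 1↦3, 2↦4, 3↦2, 4↦2]  zeros at y ∈ ∅
  x = 3: [0↦1, 1↦0, 2↦1, 3↦4, 4↦4]  zeros at y ∈ {1}
  x = 4: [0↦2, 1↦1, 2↦2, 3↦0, 4↦0]  zeros at y ∈ {3, 4}
Collecting zeros: affine points = {(0, 3), (0, 4), (1, 1), (3, 1), (4, 3), (4, 4)}.
Total count |C(F_5)_aff| = 6.


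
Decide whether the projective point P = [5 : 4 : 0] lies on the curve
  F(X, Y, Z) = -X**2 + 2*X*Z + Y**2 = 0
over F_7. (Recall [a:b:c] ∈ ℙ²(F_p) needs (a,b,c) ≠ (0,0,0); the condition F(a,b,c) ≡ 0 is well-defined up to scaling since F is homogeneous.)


F(5,4,0) ≡ 5 (mod 7); P is NOT on the curve.

Evaluate F(5, 4, 0) term-by-term (mod 7).
  -X**2 ↦ -1·25·1·1 = -25
  2*X*Z ↦ 2·5·1·0 = 0
  Y**2 ↦ 1·1·16·1 = 16
Sum: F(5, 4, 0) = (-25) + (0) + (16) = -9.
Reducing mod 7: -9 ≡ 5 (mod 7).
Since F(a, b, c) ≡ 5 ≠ 0 (mod 7), P does NOT lie on the curve.


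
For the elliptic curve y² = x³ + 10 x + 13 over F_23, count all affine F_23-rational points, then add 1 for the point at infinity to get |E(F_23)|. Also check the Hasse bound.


Affine points = {(0, 6), (0, 17), (1, 1), (1, 22), (2, 8), (2, 15), (3, 1), (3, 22), (4, 5), (4, 18), (5, 2), (5, 21), (6, 6), (6, 17), (7, 9), (7, 14), (9, 2), (9, 21), (10, 3), (10, 20), (17, 6), (17, 17), (19, 1), (19, 22), (20, 5), (20, 18), (21, 10), (21, 13), (22, 5), (22, 18)}; affine count = 30; |E(F_23)| = 31.

Discriminant check: Δ ∝ 4a³ + 27b² = 4·10³ + 27·13² = 4·1000 + 27·169 ≡ 7 (mod 23). Nonzero ⇒ E is nonsingular.
For each x ∈ F_23, compute rhs = x³ + 10·x + 13 mod 23, then count y ∈ F_23 with y² ≡ rhs.
  x = 0: rhs = 13, matching y values: 6, 17 (2 points).
  x = 1: rhs = 1, matching y values: 1, 22 (2 points).
  x = 2: rhs = 18, matching y values: 8, 15 (2 points).
  x = 3: rhs = 1, matching y values: 1, 22 (2 points).
  x = 4: rhs = 2, matching y values: 5, 18 (2 points).
  x = 5: rhs = 4, matching y values: 2, 21 (2 points).
  x = 6: rhs = 13, matching y values: 6, 17 (2 points).
  x = 7: rhs = 12, matching y values: 9, 14 (2 points).
  x = 8: rhs = 7, matching y values: none (0 points).
  x = 9: rhs = 4, matching y values: 2, 21 (2 points).
  x = 10: rhs = 9, matching y values: 3, 20 (2 points).
  x = 11: rhs = 5, matching y values: none (0 points).
  x = 12: rhs = 21, matching y values: none (0 points).
  x = 13: rhs = 17, matching y values: none (0 points).
  x = 14: rhs = 22, matching y values: none (0 points).
  x = 15: rhs = 19, matching y values: none (0 points).
  x = 16: rhs = 14, matching y values: none (0 points).
  x = 17: rhs = 13, matching y values: 6, 17 (2 points).
  x = 18: rhs = 22, matching y values: none (0 points).
  x = 19: rhs = 1, matching y values: 1, 22 (2 points).
  x = 20: rhs = 2, matching y values: 5, 18 (2 points).
  x = 21: rhs = 8, matching y values: 10, 13 (2 points).
  x = 22: rhs = 2, matching y values: 5, 18 (2 points).
Total affine count: 30.
Full point count |E(F_23)| = 30 + 1 = 31.
Hasse bound: |31 − (23+1)| = |7| = 7 ≤ 2√23 ≈ 9.5917 ✓.


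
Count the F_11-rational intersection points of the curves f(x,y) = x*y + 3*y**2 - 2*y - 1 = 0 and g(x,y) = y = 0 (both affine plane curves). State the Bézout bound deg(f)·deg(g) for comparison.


Common zeros: ∅; count = 0; Bézout bound = 2.

deg(f) = 2, deg(g) = 1, so Bézout bound = 2.
Scan x ∈ F_11. For each x, list the y ∈ F_11 with f(x, y) ≡ 0 and those with g(x, y) ≡ 0 (mod 11); the common zeros in that column are the intersection.
  x = 0: f ≡ 0 at y ∈ {1, 7}; g ≡ 0 at y ∈ {0}; common: ∅.
  x = 1: f ≡ 0 at y ∈ ∅; g ≡ 0 at y ∈ {0}; common: ∅.
  x = 2: f ≡ 0 at y ∈ {2, 9}; g ≡ 0 at y ∈ {0}; common: ∅.
  x = 3: f ≡ 0 at y ∈ ∅; g ≡ 0 at y ∈ {0}; common: ∅.
  x = 4: f ≡ 0 at y ∈ {4, 10}; g ≡ 0 at y ∈ {0}; common: ∅.
  x = 5: f ≡ 0 at y ∈ ∅; g ≡ 0 at y ∈ {0}; common: ∅.
  x = 6: f ≡ 0 at y ∈ ∅; g ≡ 0 at y ∈ {0}; common: ∅.
  x = 7: f ≡ 0 at y ∈ {5, 8}; g ≡ 0 at y ∈ {0}; common: ∅.
  x = 8: f ≡ 0 at y ∈ {3, 6}; g ≡ 0 at y ∈ {0}; common: ∅.
  x = 9: f ≡ 0 at y ∈ ∅; g ≡ 0 at y ∈ {0}; common: ∅.
  x = 10: f ≡ 0 at y ∈ ∅; g ≡ 0 at y ∈ {0}; common: ∅.
Collecting: common zeros = ∅, so the count is 0.
Comparison with the Bézout bound: 0 ≤ 2 = deg(f)·deg(g), as expected for curves with no common component (the affine F_11-count falls short of the bound because intersections may lie at infinity, over extension fields, or carry multiplicity).
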